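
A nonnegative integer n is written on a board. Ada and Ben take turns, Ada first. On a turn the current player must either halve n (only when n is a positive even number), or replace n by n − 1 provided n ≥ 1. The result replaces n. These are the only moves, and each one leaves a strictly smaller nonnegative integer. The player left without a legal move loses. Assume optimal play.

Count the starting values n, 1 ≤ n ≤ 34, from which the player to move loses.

Work bottom-up. With no move the player to move loses. Otherwise the position is W if at least one move leads to an L position for the opponent, and L if every move leads to a W.
n=0: no move → L
n=1: W (go to 0, an L position)
n=2: L (sole option 1(W) is W)
n=3: W (go to 2, an L position)
n=4: W (go to 2, an L position)
n=5: L (sole option 4(W) is W)
n=6: W (go to 5, an L position)
n=7: L (sole option 6(W) is W)
n=8: W (go to 7, an L position)
n=9: L (sole option 8(W) is W)
n=10: W (go to 5, an L position)
n=11: L (sole option 10(W) is W)
n=12: W (go to 11, an L position)
n=13: L (sole option 12(W) is W)
n=14: W (go to 7, an L position)
n=15: L (sole option 14(W) is W)
n=16: W (go to 15, an L position)
n=17: L (sole option 16(W) is W)
n=18: W (go to 9, an L position)
n=19: L (sole option 18(W) is W)
n=20: W (go to 19, an L position)
n=21: L (sole option 20(W) is W)
n=22: W (go to 11, an L position)
n=23: L (sole option 22(W) is W)
n=24: W (go to 23, an L position)
n=25: L (sole option 24(W) is W)
n=26: W (go to 13, an L position)
n=27: L (sole option 26(W) is W)
n=28: W (go to 27, an L position)
n=29: L (sole option 28(W) is W)
n=30: W (go to 15, an L position)
n=31: L (sole option 30(W) is W)
n=32: W (go to 31, an L position)
n=33: L (sole option 32(W) is W)
n=34: W (go to 17, an L position)
L entries with 1 ≤ n ≤ 34 (n=0 is outside the asked range and is not counted): n = 2, 5, 7, 9, 11, 13, 15, 17, 19, 21, 23, 25, 27, 29, 31, 33; that makes 16.

16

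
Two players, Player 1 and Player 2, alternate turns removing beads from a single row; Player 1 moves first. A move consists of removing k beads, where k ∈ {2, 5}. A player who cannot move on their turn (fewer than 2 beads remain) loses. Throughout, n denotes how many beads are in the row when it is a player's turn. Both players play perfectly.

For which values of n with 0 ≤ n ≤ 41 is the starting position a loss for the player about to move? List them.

0, 1, 4, 7, 8, 11, 14, 15, 18, 21, 22, 25, 28, 29, 32, 35, 36, 39

Compute win/loss labels from the base case upward. A position with no move is L. Any other position is W if it can reach an L in one move, else L.
n=0: no move → L
n=1: no move → L
n=2: can move to 0, which is L ⇒ W
n=3: can move to 1, which is L ⇒ W
n=4: the only move is to 2(W), a W ⇒ L
n=5: can move to 0, which is L ⇒ W
n=6: can move to 4, which is L ⇒ W
n=7: moves to 5(W), 2(W); every one is W ⇒ L
n=8: moves to 6(W), 3(W); every one is W ⇒ L
n=9: can move to 7, which is L ⇒ W
n=10: can move to 8, which is L ⇒ W
n=11: moves to 9(W), 6(W); every one is W ⇒ L
n=12: can move to 7, which is L ⇒ W
n=13: can move to 11, which is L ⇒ W
n=14: moves to 12(W), 9(W); every one is W ⇒ L
n=15: moves to 13(W), 10(W); every one is W ⇒ L
n=16: can move to 14, which is L ⇒ W
n=17: can move to 15, which is L ⇒ W
n=18: moves to 16(W), 13(W); every one is W ⇒ L
n=19: can move to 14, which is L ⇒ W
n=20: can move to 18, which is L ⇒ W
n=21: moves to 19(W), 16(W); every one is W ⇒ L
n=22: moves to 20(W), 17(W); every one is W ⇒ L
n=23: can move to 21, which is L ⇒ W
n=24: can move to 22, which is L ⇒ W
n=25: moves to 23(W), 20(W); every one is W ⇒ L
n=26: can move to 21, which is L ⇒ W
n=27: can move to 25, which is L ⇒ W
n=28: moves to 26(W), 23(W); every one is W ⇒ L
n=29: moves to 27(W), 24(W); every one is W ⇒ L
n=30: can move to 28, which is L ⇒ W
n=31: can move to 29, which is L ⇒ W
n=32: moves to 30(W), 27(W); every one is W ⇒ L
n=33: can move to 28, which is L ⇒ W
n=34: can move to 32, which is L ⇒ W
n=35: moves to 33(W), 30(W); every one is W ⇒ L
n=36: moves to 34(W), 31(W); every one is W ⇒ L
n=37: can move to 35, which is L ⇒ W
n=38: can move to 36, which is L ⇒ W
n=39: moves to 37(W), 34(W); every one is W ⇒ L
n=40: can move to 35, which is L ⇒ W
n=41: can move to 39, which is L ⇒ W
Reading off the rows marked L gives the requested list; there are 18 such values of n.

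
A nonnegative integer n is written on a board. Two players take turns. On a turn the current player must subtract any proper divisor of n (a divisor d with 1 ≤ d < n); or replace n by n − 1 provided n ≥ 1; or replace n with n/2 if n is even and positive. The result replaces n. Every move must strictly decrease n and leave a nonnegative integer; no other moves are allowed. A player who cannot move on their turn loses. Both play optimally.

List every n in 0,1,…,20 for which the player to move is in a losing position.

0, 2, 5, 7, 9, 11, 13, 15, 17, 19

Compute win/loss labels from the base case upward. A position with no move is L. Any other position is W if it can reach an L in one move, else L.
n=0: no move → L
n=1: can move to 0, which is L ⇒ W
n=2: the only move is to 1(W), a W ⇒ L
n=3: can move to 2, which is L ⇒ W
n=4: can move to 2, which is L ⇒ W
n=5: the only move is to 4(W), a W ⇒ L
n=6: can move to 5, which is L ⇒ W
n=7: the only move is to 6(W), a W ⇒ L
n=8: can move to 7, which is L ⇒ W
n=9: moves to 6(W), 8(W); every one is W ⇒ L
n=10: can move to 5, which is L ⇒ W
n=11: the only move is to 10(W), a W ⇒ L
n=12: can move to 9, which is L ⇒ W
n=13: the only move is to 12(W), a W ⇒ L
n=14: can move to 7, which is L ⇒ W
n=15: moves to 10(W), 12(W), 14(W); every one is W ⇒ L
n=16: can move to 15, which is L ⇒ W
n=17: the only move is to 16(W), a W ⇒ L
n=18: can move to 9, which is L ⇒ W
n=19: the only move is to 18(W), a W ⇒ L
n=20: can move to 15, which is L ⇒ W
Reading off the rows marked L gives the requested list; there are 10 such values of n.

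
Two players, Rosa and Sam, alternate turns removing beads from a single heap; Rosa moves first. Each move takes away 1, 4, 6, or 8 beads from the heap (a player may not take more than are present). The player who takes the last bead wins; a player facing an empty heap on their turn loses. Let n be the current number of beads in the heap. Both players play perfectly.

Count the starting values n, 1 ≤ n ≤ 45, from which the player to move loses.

Build the W/L table. Terminal = L. A non-terminal position is W if it has a move to some L; otherwise it is L.
n=0: no move → L
n=1: reaches L-position 0 → W
n=2: only reaches 1(W), which is W → L
n=3: reaches L-position 2 → W
n=4: reaches L-position 0 → W
n=5: only reaches 4(W), 1(W), all W → L
n=6: reaches L-position 5 → W
n=7: only reaches 6(W), 3(W), 1(W), all W → L
n=8: reaches L-position 7 → W
n=9: reaches L-position 5 → W
n=10: reaches L-position 2 → W
n=11: reaches L-position 7 → W
n=12: only reaches 11(W), 8(W), 6(W), 4(W), all W → L
n=13: reaches L-position 12 → W
n=14: only reaches 13(W), 10(W), 8(W), 6(W), all W → L
n=15: reaches L-position 14 → W
n=16: reaches L-position 12 → W
n=17: only reaches 16(W), 13(W), 11(W), 9(W), all W → L
n=18: reaches L-position 17 → W
n=19: only reaches 18(W), 15(W), 13(W), 11(W), all W → L
n=20: reaches L-position 19 → W
n=21: reaches L-position 17 → W
n=22: reaches L-position 14 → W
n=23: reaches L-position 19 → W
n=24: only reaches 23(W), 20(W), 18(W), 16(W), all W → L
n=25: reaches L-position 24 → W
n=26: only reaches 25(W), 22(W), 20(W), 18(W), all W → L
n=27: reaches L-position 26 → W
n=28: reaches L-position 24 → W
n=29: only reaches 28(W), 25(W), 23(W), 21(W), all W → L
n=30: reaches L-position 29 → W
n=31: only reaches 30(W), 27(W), 25(W), 23(W), all W → L
n=32: reaches L-position 31 → W
n=33: reaches L-position 29 → W
n=34: reaches L-position 26 → W
n=35: reaches L-position 31 → W
n=36: only reaches 35(W), 32(W), 30(W), 28(W), all W → L
n=37: reaches L-position 36 → W
n=38: only reaches 37(W), 34(W), 32(W), 30(W), all W → L
n=39: reaches L-position 38 → W
n=40: reaches L-position 36 → W
n=41: only reaches 40(W), 37(W), 35(W), 33(W), all W → L
n=42: reaches L-position 41 → W
n=43: only reaches 42(W), 39(W), 37(W), 35(W), all W → L
n=44: reaches L-position 43 → W
n=45: reaches L-position 41 → W
L entries with 1 ≤ n ≤ 45 (n=0 is outside the asked range and is not counted): n = 2, 5, 7, 12, 14, 17, 19, 24, 26, 29, 31, 36, 38, 41, 43; that makes 15.

15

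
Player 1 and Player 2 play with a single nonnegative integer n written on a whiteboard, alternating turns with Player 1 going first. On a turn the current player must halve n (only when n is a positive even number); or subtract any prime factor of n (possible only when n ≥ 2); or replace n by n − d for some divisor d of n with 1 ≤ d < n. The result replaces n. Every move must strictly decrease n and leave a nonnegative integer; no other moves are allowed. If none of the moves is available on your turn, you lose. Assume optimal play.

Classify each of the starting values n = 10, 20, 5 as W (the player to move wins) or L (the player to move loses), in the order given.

10: W, 20: L, 5: W

Work bottom-up. With no move the player to move loses. Otherwise the position is W if at least one move leads to an L position for the opponent, and L if every move leads to a W.
n=0: no move → L
n=1: no move → L
n=2: can move to 0, which is L ⇒ W
n=3: can move to 0, which is L ⇒ W
n=4: moves to 2(W), 3(W); every one is W ⇒ L
n=5: can move to 0, which is L ⇒ W
n=6: can move to 4, which is L ⇒ W
n=7: can move to 0, which is L ⇒ W
n=8: can move to 4, which is L ⇒ W
n=9: moves to 6(W), 8(W); every one is W ⇒ L
n=10: can move to 9, which is L ⇒ W
n=11: can move to 0, which is L ⇒ W
n=12: can move to 9, which is L ⇒ W
n=13: can move to 0, which is L ⇒ W
n=14: moves to 7(W), 12(W), 13(W); every one is W ⇒ L
n=15: can move to 14, which is L ⇒ W
n=16: can move to 14, which is L ⇒ W
n=17: can move to 0, which is L ⇒ W
n=18: can move to 9, which is L ⇒ W
n=19: can move to 0, which is L ⇒ W
n=20: moves to 10(W), 15(W), 16(W), 18(W), 19(W); every one is W ⇒ L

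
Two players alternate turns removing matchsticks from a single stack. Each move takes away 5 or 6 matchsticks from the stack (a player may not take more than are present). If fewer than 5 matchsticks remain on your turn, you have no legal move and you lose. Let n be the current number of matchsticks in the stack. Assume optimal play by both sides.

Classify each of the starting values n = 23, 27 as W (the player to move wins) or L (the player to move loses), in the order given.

Positions with no move are L. A position that does have a move is losing for the player to move precisely when every available move leads to a winning position for the opponent. Fill in the labels:
n=0: no move → L
n=1: no move → L
n=2: no move → L
n=3: no move → L
n=4: no move → L
n=5: reaches L-position 0 → W
n=6: reaches L-position 1 → W
n=7: reaches L-position 2 → W
n=8: reaches L-position 3 → W
n=9: reaches L-position 4 → W
n=10: reaches L-position 4 → W
n=11: only reaches 6(W), 5(W), all W → L
n=12: only reaches 7(W), 6(W), all W → L
n=13: only reaches 8(W), 7(W), all W → L
n=14: only reaches 9(W), 8(W), all W → L
n=15: only reaches 10(W), 9(W), all W → L
n=16: reaches L-position 11 → W
n=17: reaches L-position 12 → W
n=18: reaches L-position 13 → W
n=19: reaches L-position 14 → W
n=20: reaches L-position 15 → W
n=21: reaches L-position 15 → W
n=22: only reaches 17(W), 16(W), all W → L
n=23: only reaches 18(W), 17(W), all W → L
n=24: only reaches 19(W), 18(W), all W → L
n=25: only reaches 20(W), 19(W), all W → L
n=26: only reaches 21(W), 20(W), all W → L
n=27: reaches L-position 22 → W

23: L, 27: W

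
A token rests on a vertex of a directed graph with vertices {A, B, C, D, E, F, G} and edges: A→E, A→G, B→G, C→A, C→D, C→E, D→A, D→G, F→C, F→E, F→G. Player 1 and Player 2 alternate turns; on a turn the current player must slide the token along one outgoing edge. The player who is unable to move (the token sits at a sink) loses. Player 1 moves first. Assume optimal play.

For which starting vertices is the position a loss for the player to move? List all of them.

Label each position W (a win for the player to move) or L (a loss). A position with no legal move is L; any other position is W exactly when some move reaches an L, and L when every move reaches a W.
Every edge goes from a vertex to one that appears earlier in the order E, G, A, D, C, F, B, so processing vertices in that order labels each vertex after all of its successors.
E: no outgoing edge → L
G: no outgoing edge → L
A: W (go to G, an L position)
D: W (go to G, an L position)
C: W (go to E, an L position)
F: W (go to G, an L position)
B: W (go to G, an L position)
Reading off the rows marked L gives the requested list; there are 2 such vertices.

E, G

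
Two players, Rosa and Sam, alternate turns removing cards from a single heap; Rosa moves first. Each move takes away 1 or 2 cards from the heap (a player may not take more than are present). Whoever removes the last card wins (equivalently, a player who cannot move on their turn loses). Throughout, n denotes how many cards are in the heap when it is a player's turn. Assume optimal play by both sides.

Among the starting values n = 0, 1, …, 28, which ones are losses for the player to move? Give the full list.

0, 3, 6, 9, 12, 15, 18, 21, 24, 27

Work bottom-up. With no move the player to move loses. Otherwise the position is W if at least one move leads to an L position for the opponent, and L if every move leads to a W.
n=0: no move → L
n=1: reaches L-position 0 → W
n=2: reaches L-position 0 → W
n=3: only reaches 2(W), 1(W), all W → L
n=4: reaches L-position 3 → W
n=5: reaches L-position 3 → W
n=6: only reaches 5(W), 4(W), all W → L
n=7: reaches L-position 6 → W
n=8: reaches L-position 6 → W
n=9: only reaches 8(W), 7(W), all W → L
n=10: reaches L-position 9 → W
n=11: reaches L-position 9 → W
n=12: only reaches 11(W), 10(W), all W → L
n=13: reaches L-position 12 → W
n=14: reaches L-position 12 → W
n=15: only reaches 14(W), 13(W), all W → L
n=16: reaches L-position 15 → W
n=17: reaches L-position 15 → W
n=18: only reaches 17(W), 16(W), all W → L
n=19: reaches L-position 18 → W
n=20: reaches L-position 18 → W
n=21: only reaches 20(W), 19(W), all W → L
n=22: reaches L-position 21 → W
n=23: reaches L-position 21 → W
n=24: only reaches 23(W), 22(W), all W → L
n=25: reaches L-position 24 → W
n=26: reaches L-position 24 → W
n=27: only reaches 26(W), 25(W), all W → L
n=28: reaches L-position 27 → W
Reading off the rows marked L gives the requested list; there are 10 such values of n.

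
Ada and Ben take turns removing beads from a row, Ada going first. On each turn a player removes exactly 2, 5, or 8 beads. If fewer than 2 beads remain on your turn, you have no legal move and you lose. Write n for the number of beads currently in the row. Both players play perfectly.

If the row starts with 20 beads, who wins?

Ben wins.

Positions with no move are L. A position that does have a move is losing for the player to move precisely when every available move leads to a winning position for the opponent. Fill in the labels:
n=0: no move → L
n=1: no move → L
n=2: →0(L), so W
n=3: →1(L), so W
n=4: →2(W) only, which is W, so L
n=5: →0(L), so W
n=6: →4(L), so W
n=7: →5(W), 2(W) — all W, so L
n=8: →0(L), so W
n=9: →7(L), so W
n=10: →8(W), 5(W), 2(W) — all W, so L
n=11: →9(W), 6(W), 3(W) — all W, so L
n=12: →10(L), so W
n=13: →11(L), so W
n=14: →12(W), 9(W), 6(W) — all W, so L
n=15: →10(L), so W
n=16: →14(L), so W
n=17: →15(W), 12(W), 9(W) — all W, so L
n=18: →10(L), so W
n=19: →17(L), so W
n=20: →18(W), 15(W), 12(W) — all W, so L
The starting position 20 is L: whatever Ada does, the opponent receives a W position.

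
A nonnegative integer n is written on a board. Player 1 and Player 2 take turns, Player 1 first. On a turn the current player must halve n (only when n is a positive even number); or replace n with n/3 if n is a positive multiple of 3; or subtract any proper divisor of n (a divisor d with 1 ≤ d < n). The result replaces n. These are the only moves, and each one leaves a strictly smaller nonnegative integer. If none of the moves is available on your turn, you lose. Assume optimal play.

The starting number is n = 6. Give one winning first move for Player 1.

Classify positions by backward induction: terminal positions (no move available) are L. From any other position, the mover wins iff some move reaches an L.
n=0: no move → L
n=1: no move → L
n=2: →1(L), so W
n=3: →1(L), so W
n=4: →2(W), 3(W) — all W, so L
n=5: →4(L), so W
n=6: →4(L), so W
From 6, the L positions reachable in one move are: 4.

Move to 4.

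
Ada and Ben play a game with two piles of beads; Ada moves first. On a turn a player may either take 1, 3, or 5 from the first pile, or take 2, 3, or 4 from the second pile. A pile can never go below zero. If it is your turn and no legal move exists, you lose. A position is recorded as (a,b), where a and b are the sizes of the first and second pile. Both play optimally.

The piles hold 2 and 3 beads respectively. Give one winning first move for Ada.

Move to (1,3).

Positions with no move are L. A position that does have a move is losing for the player to move precisely when every available move leads to a winning position for the opponent. Fill in the labels:
No move ever increases a pile, so every position that can arise here has a ≤ 2 and b ≤ 3; it is enough to label the cells with 0 ≤ a ≤ 2 and 0 ≤ b ≤ 3.
Every move lowers a or b (never raises either), so fill the grid row by row in increasing a, and left to right within a row: each cell's successors are then already labelled.
      b=0  b=1  b=2  b=3
a=0:    L    L    W    W
a=1:    W    W    L    L
a=2:    L    L    W    W
Cells with no legal move (terminal, hence L): (0,0), (0,1).
The remaining L cells, each justified by listing all of its moves:
(1,2): →(0,2)(W), (1,0)(W) — all W, so L
(1,3): →(0,3)(W), (1,1)(W), (1,0)(W) — all W, so L
(2,0): →(1,0)(W) only, which is W, so L
(2,1): →(1,1)(W) only, which is W, so L
Every other cell has at least one move into one of the L cells above, so it is W.
From (2,3), the L positions reachable in one move are: (1,3), (2,1), (2,0). Any move reaching one of these is winning.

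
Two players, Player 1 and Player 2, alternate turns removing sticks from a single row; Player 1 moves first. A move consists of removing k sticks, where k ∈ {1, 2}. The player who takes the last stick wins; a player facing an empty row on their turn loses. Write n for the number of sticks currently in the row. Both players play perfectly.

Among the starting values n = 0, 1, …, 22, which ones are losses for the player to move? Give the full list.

0, 3, 6, 9, 12, 15, 18, 21

Compute win/loss labels from the base case upward. A position with no move is L. Any other position is W if it can reach an L in one move, else L.
n=0: no move → L
n=1: reaches L-position 0 → W
n=2: reaches L-position 0 → W
n=3: only reaches 2(W), 1(W), all W → L
n=4: reaches L-position 3 → W
n=5: reaches L-position 3 → W
n=6: only reaches 5(W), 4(W), all W → L
n=7: reaches L-position 6 → W
n=8: reaches L-position 6 → W
n=9: only reaches 8(W), 7(W), all W → L
n=10: reaches L-position 9 → W
n=11: reaches L-position 9 → W
n=12: only reaches 11(W), 10(W), all W → L
n=13: reaches L-position 12 → W
n=14: reaches L-position 12 → W
n=15: only reaches 14(W), 13(W), all W → L
n=16: reaches L-position 15 → W
n=17: reaches L-position 15 → W
n=18: only reaches 17(W), 16(W), all W → L
n=19: reaches L-position 18 → W
n=20: reaches L-position 18 → W
n=21: only reaches 20(W), 19(W), all W → L
n=22: reaches L-position 21 → W
The losing starting values of n are exactly the entries labelled L in this table (8 of them).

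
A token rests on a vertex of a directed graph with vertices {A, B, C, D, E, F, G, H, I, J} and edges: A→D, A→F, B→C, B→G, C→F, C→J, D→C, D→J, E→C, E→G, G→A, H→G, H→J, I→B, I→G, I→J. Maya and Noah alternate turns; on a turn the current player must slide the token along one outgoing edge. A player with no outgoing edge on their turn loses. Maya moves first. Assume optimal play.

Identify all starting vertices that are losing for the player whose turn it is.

Positions with no move are L. A position that does have a move is losing for the player to move precisely when every available move leads to a winning position for the opponent. Fill in the labels:
Every edge goes from a vertex to one that appears earlier in the order J, F, C, D, A, G, B, H, E, I, so processing vertices in that order labels each vertex after all of its successors.
J: no outgoing edge → L
F: no outgoing edge → L
C: W (go to F, an L position)
D: W (go to J, an L position)
A: W (go to F, an L position)
G: L (sole option A(W) is W)
B: W (go to G, an L position)
H: W (go to G, an L position)
E: W (go to G, an L position)
I: W (go to G, an L position)
The losing starting vertices are exactly the entries labelled L in this table (3 of them).

F, G, J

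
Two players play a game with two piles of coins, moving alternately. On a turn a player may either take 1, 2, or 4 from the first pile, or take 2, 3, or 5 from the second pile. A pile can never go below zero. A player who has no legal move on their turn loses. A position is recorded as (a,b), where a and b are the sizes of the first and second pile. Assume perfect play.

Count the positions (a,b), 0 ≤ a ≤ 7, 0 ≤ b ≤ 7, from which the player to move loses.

19

Label each position W (a win for the player to move) or L (a loss). A position with no legal move is L; any other position is W exactly when some move reaches an L, and L when every move reaches a W.
Every move lowers a or b (never raises either), so fill the grid row by row in increasing a, and left to right within a row: each cell's successors are then already labelled.
      b=0  b=1  b=2  b=3  b=4  b=5  b=6  b=7
a=0:    L    L    W    W    W    W    W    L
a=1:    W    W    L    L    W    W    W    W
a=2:    W    W    W    W    L    L    W    W
a=3:    L    L    W    W    W    W    W    L
a=4:    W    W    L    L    W    W    W    W
a=5:    W    W    W    W    L    L    W    W
a=6:    L    L    W    W    W    W    W    L
a=7:    W    W    L    L    W    W    W    W
Cells with no legal move (terminal, hence L): (0,0), (0,1).
The remaining L cells, each justified by listing all of its moves:
(0,7): →(0,5)(W), (0,4)(W), (0,2)(W) — all W, so L
(1,2): →(0,2)(W), (1,0)(W) — all W, so L
(1,3): →(0,3)(W), (1,1)(W), (1,0)(W) — all W, so L
(2,4): →(1,4)(W), (0,4)(W), (2,2)(W), (2,1)(W) — all W, so L
(2,5): →(1,5)(W), (0,5)(W), (2,3)(W), (2,2)(W), (2,0)(W) — all W, so L
(3,0): →(2,0)(W), (1,0)(W) — all W, so L
(3,1): →(2,1)(W), (1,1)(W) — all W, so L
(3,7): →(2,7)(W), (1,7)(W), (3,5)(W), (3,4)(W), (3,2)(W) — all W, so L
(4,2): →(3,2)(W), (2,2)(W), (0,2)(W), (4,0)(W) — all W, so L
(4,3): →(3,3)(W), (2,3)(W), (0,3)(W), (4,1)(W), (4,0)(W) — all W, so L
(5,4): →(4,4)(W), (3,4)(W), (1,4)(W), (5,2)(W), (5,1)(W) — all W, so L
(5,5): →(4,5)(W), (3,5)(W), (1,5)(W), (5,3)(W), (5,2)(W), (5,0)(W) — all W, so L
(6,0): →(5,0)(W), (4,0)(W), (2,0)(W) — all W, so L
(6,1): →(5,1)(W), (4,1)(W), (2,1)(W) — all W, so L
(6,7): →(5,7)(W), (4,7)(W), (2,7)(W), (6,5)(W), (6,4)(W), (6,2)(W) — all W, so L
(7,2): →(6,2)(W), (5,2)(W), (3,2)(W), (7,0)(W) — all W, so L
(7,3): →(6,3)(W), (5,3)(W), (3,3)(W), (7,1)(W), (7,0)(W) — all W, so L
Every other cell has at least one move into one of the L cells above, so it is W.
L cells per row: a=0: 3, a=1: 2, a=2: 2, a=3: 3, a=4: 2, a=5: 2, a=6: 3, a=7: 2; total 19.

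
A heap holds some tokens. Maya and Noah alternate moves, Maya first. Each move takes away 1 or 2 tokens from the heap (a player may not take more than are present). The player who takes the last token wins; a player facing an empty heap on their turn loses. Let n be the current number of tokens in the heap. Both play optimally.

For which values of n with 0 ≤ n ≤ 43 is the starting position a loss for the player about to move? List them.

Label each position W (a win for the player to move) or L (a loss). A position with no legal move is L; any other position is W exactly when some move reaches an L, and L when every move reaches a W.
n=0: no move → L
n=1: can move to 0, which is L ⇒ W
n=2: can move to 0, which is L ⇒ W
n=3: moves to 2(W), 1(W); every one is W ⇒ L
n=4: can move to 3, which is L ⇒ W
n=5: can move to 3, which is L ⇒ W
n=6: moves to 5(W), 4(W); every one is W ⇒ L
n=7: can move to 6, which is L ⇒ W
n=8: can move to 6, which is L ⇒ W
n=9: moves to 8(W), 7(W); every one is W ⇒ L
n=10: can move to 9, which is L ⇒ W
n=11: can move to 9, which is L ⇒ W
n=12: moves to 11(W), 10(W); every one is W ⇒ L
n=13: can move to 12, which is L ⇒ W
n=14: can move to 12, which is L ⇒ W
n=15: moves to 14(W), 13(W); every one is W ⇒ L
n=16: can move to 15, which is L ⇒ W
n=17: can move to 15, which is L ⇒ W
n=18: moves to 17(W), 16(W); every one is W ⇒ L
n=19: can move to 18, which is L ⇒ W
n=20: can move to 18, which is L ⇒ W
n=21: moves to 20(W), 19(W); every one is W ⇒ L
n=22: can move to 21, which is L ⇒ W
n=23: can move to 21, which is L ⇒ W
n=24: moves to 23(W), 22(W); every one is W ⇒ L
n=25: can move to 24, which is L ⇒ W
n=26: can move to 24, which is L ⇒ W
n=27: moves to 26(W), 25(W); every one is W ⇒ L
n=28: can move to 27, which is L ⇒ W
n=29: can move to 27, which is L ⇒ W
n=30: moves to 29(W), 28(W); every one is W ⇒ L
n=31: can move to 30, which is L ⇒ W
n=32: can move to 30, which is L ⇒ W
n=33: moves to 32(W), 31(W); every one is W ⇒ L
n=34: can move to 33, which is L ⇒ W
n=35: can move to 33, which is L ⇒ W
n=36: moves to 35(W), 34(W); every one is W ⇒ L
n=37: can move to 36, which is L ⇒ W
n=38: can move to 36, which is L ⇒ W
n=39: moves to 38(W), 37(W); every one is W ⇒ L
n=40: can move to 39, which is L ⇒ W
n=41: can move to 39, which is L ⇒ W
n=42: moves to 41(W), 40(W); every one is W ⇒ L
n=43: can move to 42, which is L ⇒ W
Reading off the rows marked L gives the requested list; there are 15 such values of n.

0, 3, 6, 9, 12, 15, 18, 21, 24, 27, 30, 33, 36, 39, 42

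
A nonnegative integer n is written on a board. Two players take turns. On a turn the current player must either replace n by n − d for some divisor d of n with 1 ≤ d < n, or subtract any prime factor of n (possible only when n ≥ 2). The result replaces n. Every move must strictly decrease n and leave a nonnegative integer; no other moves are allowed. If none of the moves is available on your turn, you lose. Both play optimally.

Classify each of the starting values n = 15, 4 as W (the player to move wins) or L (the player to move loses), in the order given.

Work bottom-up. With no move the player to move loses. Otherwise the position is W if at least one move leads to an L position for the opponent, and L if every move leads to a W.
n=0: no move → L
n=1: no move → L
n=2: reaches L-position 0 → W
n=3: reaches L-position 0 → W
n=4: only reaches 2(W), 3(W), all W → L
n=5: reaches L-position 0 → W
n=6: reaches L-position 4 → W
n=7: reaches L-position 0 → W
n=8: reaches L-position 4 → W
n=9: only reaches 6(W), 8(W), all W → L
n=10: reaches L-position 9 → W
n=11: reaches L-position 0 → W
n=12: reaches L-position 9 → W
n=13: reaches L-position 0 → W
n=14: only reaches 7(W), 12(W), 13(W), all W → L
n=15: reaches L-position 14 → W

15: W, 4: L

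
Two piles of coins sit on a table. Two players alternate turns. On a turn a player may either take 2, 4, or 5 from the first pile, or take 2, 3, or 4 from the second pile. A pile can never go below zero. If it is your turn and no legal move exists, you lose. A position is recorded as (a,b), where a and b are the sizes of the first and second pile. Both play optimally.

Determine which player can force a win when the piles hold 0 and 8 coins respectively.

The first player wins.

Label each position W (a win for the player to move) or L (a loss). A position with no legal move is L; any other position is W exactly when some move reaches an L, and L when every move reaches a W.
No move ever increases a pile, so every position that can arise here has a ≤ 0 and b ≤ 8; it is enough to label the cells with 0 ≤ a ≤ 0 and 0 ≤ b ≤ 8.
Every move lowers a or b (never raises either), so fill the grid row by row in increasing a, and left to right within a row: each cell's successors are then already labelled.
      b=0  b=1  b=2  b=3  b=4  b=5  b=6  b=7  b=8
a=0:    L    L    W    W    W    W    L    L    W
Cells with no legal move (terminal, hence L): (0,0), (0,1).
The remaining L cells, each justified by listing all of its moves:
(0,6): only reaches (0,4)(W), (0,3)(W), (0,2)(W), all W → L
(0,7): only reaches (0,5)(W), (0,4)(W), (0,3)(W), all W → L
Every other cell has at least one move into one of the L cells above, so it is W.
The starting position (0,8) is W: the player to move should move to (0,6), handing over an L position.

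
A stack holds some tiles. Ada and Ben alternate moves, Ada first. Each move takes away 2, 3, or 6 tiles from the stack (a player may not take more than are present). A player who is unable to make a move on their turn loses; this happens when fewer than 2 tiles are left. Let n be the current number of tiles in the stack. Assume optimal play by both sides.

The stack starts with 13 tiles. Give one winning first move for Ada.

Work bottom-up. With no move the player to move loses. Otherwise the position is W if at least one move leads to an L position for the opponent, and L if every move leads to a W.
n=0: no move → L
n=1: no move → L
n=2: reaches L-position 0 → W
n=3: reaches L-position 1 → W
n=4: reaches L-position 1 → W
n=5: only reaches 3(W), 2(W), all W → L
n=6: reaches L-position 0 → W
n=7: reaches L-position 5 → W
n=8: reaches L-position 5 → W
n=9: only reaches 7(W), 6(W), 3(W), all W → L
n=10: only reaches 8(W), 7(W), 4(W), all W → L
n=11: reaches L-position 9 → W
n=12: reaches L-position 10 → W
n=13: reaches L-position 10 → W
From 13, the L positions reachable in one move are: 10.

Remove 3, leaving 10.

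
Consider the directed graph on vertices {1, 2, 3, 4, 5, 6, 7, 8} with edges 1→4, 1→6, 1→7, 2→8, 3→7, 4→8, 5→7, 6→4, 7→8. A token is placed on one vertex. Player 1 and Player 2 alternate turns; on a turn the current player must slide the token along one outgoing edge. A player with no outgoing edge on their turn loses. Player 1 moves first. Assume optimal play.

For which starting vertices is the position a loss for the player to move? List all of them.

3, 5, 6, 8

Positions with no move are L. A position that does have a move is losing for the player to move precisely when every available move leads to a winning position for the opponent. Fill in the labels:
Every edge goes from a vertex to one that appears earlier in the order 8, 7, 2, 4, 6, 5, 1, 3, so processing vertices in that order labels each vertex after all of its successors.
8: no outgoing edge → L
7: can move to 8, which is L ⇒ W
2: can move to 8, which is L ⇒ W
4: can move to 8, which is L ⇒ W
6: the only move is to 4(W), a W ⇒ L
5: the only move is to 7(W), a W ⇒ L
1: can move to 6, which is L ⇒ W
3: the only move is to 7(W), a W ⇒ L
The losing starting vertices are exactly the entries labelled L in this table (4 of them).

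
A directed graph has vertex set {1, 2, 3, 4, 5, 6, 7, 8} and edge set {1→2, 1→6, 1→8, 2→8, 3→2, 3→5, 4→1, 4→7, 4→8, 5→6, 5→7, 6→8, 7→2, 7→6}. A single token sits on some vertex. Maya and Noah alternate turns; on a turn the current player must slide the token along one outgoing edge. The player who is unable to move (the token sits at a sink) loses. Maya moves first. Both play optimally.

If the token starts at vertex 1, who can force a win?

Build the W/L table. Terminal = L. A non-terminal position is W if it has a move to some L; otherwise it is L.
Every edge goes from a vertex to one that appears earlier in the order 8, 6, 2, 1, 7, 5, 3, 4, so processing vertices in that order labels each vertex after all of its successors.
8: no outgoing edge → L
6: reaches L-position 8 → W
2: reaches L-position 8 → W
1: reaches L-position 8 → W
7: only reaches 2(W), 6(W), all W → L
5: reaches L-position 7 → W
3: only reaches 5(W), 2(W), all W → L
4: reaches L-position 7 → W
The starting position 1 is W: Maya should move to 8, handing over an L position.

Maya wins.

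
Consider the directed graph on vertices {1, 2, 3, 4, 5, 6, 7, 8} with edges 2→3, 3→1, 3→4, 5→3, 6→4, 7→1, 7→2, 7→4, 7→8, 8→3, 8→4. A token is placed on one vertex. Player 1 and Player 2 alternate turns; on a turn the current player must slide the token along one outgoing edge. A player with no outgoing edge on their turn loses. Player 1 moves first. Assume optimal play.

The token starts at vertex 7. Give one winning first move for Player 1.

Positions with no move are L. A position that does have a move is losing for the player to move precisely when every available move leads to a winning position for the opponent. Fill in the labels:
Every edge goes from a vertex to one that appears earlier in the order 1, 4, 6, 3, 5, 2, 8, 7, so processing vertices in that order labels each vertex after all of its successors.
1: no outgoing edge → L
4: no outgoing edge → L
6: →4(L), so W
3: →4(L), so W
5: →3(W) only, which is W, so L
2: →3(W) only, which is W, so L
8: →4(L), so W
7: →2(L), so W
From 7, the L positions reachable in one move are: 2, 4, 1. Any move reaching one of these is winning.

Move to 2.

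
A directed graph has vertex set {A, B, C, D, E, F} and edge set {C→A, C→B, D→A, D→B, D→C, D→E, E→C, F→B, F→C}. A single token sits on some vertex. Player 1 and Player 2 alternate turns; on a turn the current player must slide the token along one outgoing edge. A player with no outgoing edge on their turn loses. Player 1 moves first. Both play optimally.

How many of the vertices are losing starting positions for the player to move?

3

Use the standard recursion: the mover loses at a terminal position; elsewhere, the mover wins exactly when some move hands the opponent an L position.
Every edge goes from a vertex to one that appears earlier in the order A, B, C, E, F, D, so processing vertices in that order labels each vertex after all of its successors.
A: no outgoing edge → L
B: no outgoing edge → L
C: →B(L), so W
E: →C(W) only, which is W, so L
F: →B(L), so W
D: →E(L), so W
The L vertices are A, B, E; that is 3 in all.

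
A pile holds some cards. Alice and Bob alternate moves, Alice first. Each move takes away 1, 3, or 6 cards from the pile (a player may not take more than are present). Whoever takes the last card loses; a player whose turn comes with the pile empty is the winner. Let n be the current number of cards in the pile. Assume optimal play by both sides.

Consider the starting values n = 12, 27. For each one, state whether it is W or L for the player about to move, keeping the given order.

Build the W/L table. Terminal = W. A non-terminal position is W if it has a move to some L; otherwise it is L.
n=0: no move; the opponent has just taken the last card and therefore loses → W
n=1: the only move is to 0(W), a W ⇒ L
n=2: can move to 1, which is L ⇒ W
n=3: moves to 2(W), 0(W); every one is W ⇒ L
n=4: can move to 3, which is L ⇒ W
n=5: moves to 4(W), 2(W); every one is W ⇒ L
n=6: can move to 5, which is L ⇒ W
n=7: can move to 1, which is L ⇒ W
n=8: can move to 5, which is L ⇒ W
n=9: can move to 3, which is L ⇒ W
n=10: moves to 9(W), 7(W), 4(W); every one is W ⇒ L
n=11: can move to 10, which is L ⇒ W
n=12: moves to 11(W), 9(W), 6(W); every one is W ⇒ L
n=13: can move to 12, which is L ⇒ W
n=14: moves to 13(W), 11(W), 8(W); every one is W ⇒ L
n=15: can move to 14, which is L ⇒ W
n=16: can move to 10, which is L ⇒ W
n=17: can move to 14, which is L ⇒ W
n=18: can move to 12, which is L ⇒ W
n=19: moves to 18(W), 16(W), 13(W); every one is W ⇒ L
n=20: can move to 19, which is L ⇒ W
n=21: moves to 20(W), 18(W), 15(W); every one is W ⇒ L
n=22: can move to 21, which is L ⇒ W
n=23: moves to 22(W), 20(W), 17(W); every one is W ⇒ L
n=24: can move to 23, which is L ⇒ W
n=25: can move to 19, which is L ⇒ W
n=26: can move to 23, which is L ⇒ W
n=27: can move to 21, which is L ⇒ W

12: L, 27: W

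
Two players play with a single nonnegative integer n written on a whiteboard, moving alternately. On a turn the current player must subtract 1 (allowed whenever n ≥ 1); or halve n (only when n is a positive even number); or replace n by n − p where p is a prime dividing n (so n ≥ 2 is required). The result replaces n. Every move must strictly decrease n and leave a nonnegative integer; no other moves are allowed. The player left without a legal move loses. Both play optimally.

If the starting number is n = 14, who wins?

The second player wins.

Positions with no move are L. A position that does have a move is losing for the player to move precisely when every available move leads to a winning position for the opponent. Fill in the labels:
n=0: no move → L
n=1: W (go to 0, an L position)
n=2: W (go to 0, an L position)
n=3: W (go to 0, an L position)
n=4: L (options 2(W), 3(W) are all W)
n=5: W (go to 0, an L position)
n=6: W (go to 4, an L position)
n=7: W (go to 0, an L position)
n=8: W (go to 4, an L position)
n=9: L (options 6(W), 8(W) are all W)
n=10: W (go to 9, an L position)
n=11: W (go to 0, an L position)
n=12: W (go to 9, an L position)
n=13: W (go to 0, an L position)
n=14: L (options 7(W), 12(W), 13(W) are all W)
The starting position 14 is L: whatever the player to move does, the opponent receives a W position.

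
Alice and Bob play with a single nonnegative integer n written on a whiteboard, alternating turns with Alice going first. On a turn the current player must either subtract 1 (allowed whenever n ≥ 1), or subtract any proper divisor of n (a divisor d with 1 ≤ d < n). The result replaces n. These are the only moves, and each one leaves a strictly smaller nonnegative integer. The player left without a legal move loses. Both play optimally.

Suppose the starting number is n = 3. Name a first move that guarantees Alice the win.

Compute win/loss labels from the base case upward. A position with no move is L. Any other position is W if it can reach an L in one move, else L.
n=0: no move → L
n=1: →0(L), so W
n=2: →1(W) only, which is W, so L
n=3: →2(L), so W
From 3, the L positions reachable in one move are: 2.

Move to 2.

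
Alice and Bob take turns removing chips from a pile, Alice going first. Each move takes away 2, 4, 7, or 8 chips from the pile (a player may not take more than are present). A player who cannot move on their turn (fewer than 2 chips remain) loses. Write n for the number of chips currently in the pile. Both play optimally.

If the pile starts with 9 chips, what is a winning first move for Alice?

Remove 8, leaving 1.

Label each position W (a win for the player to move) or L (a loss). A position with no legal move is L; any other position is W exactly when some move reaches an L, and L when every move reaches a W.
n=0: no move → L
n=1: no move → L
n=2: W (go to 0, an L position)
n=3: W (go to 1, an L position)
n=4: W (go to 0, an L position)
n=5: W (go to 1, an L position)
n=6: L (options 4(W), 2(W) are all W)
n=7: W (go to 0, an L position)
n=8: W (go to 6, an L position)
n=9: W (go to 1, an L position)
From 9, the L positions reachable in one move are: 1.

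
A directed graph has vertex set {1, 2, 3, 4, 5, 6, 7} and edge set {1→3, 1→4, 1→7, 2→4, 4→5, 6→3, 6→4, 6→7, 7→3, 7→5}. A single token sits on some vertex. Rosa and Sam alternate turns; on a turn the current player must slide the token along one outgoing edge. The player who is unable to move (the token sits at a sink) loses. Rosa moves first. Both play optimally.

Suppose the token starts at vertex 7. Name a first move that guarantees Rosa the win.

Use the standard recursion: the mover loses at a terminal position; elsewhere, the mover wins exactly when some move hands the opponent an L position.
Every edge goes from a vertex to one that appears earlier in the order 5, 3, 7, 4, 2, 6, 1, so processing vertices in that order labels each vertex after all of its successors.
5: no outgoing edge → L
3: no outgoing edge → L
7: can move to 3, which is L ⇒ W
4: can move to 5, which is L ⇒ W
2: the only move is to 4(W), a W ⇒ L
6: can move to 3, which is L ⇒ W
1: can move to 3, which is L ⇒ W
From 7, the L positions reachable in one move are: 3, 5. Any move reaching one of these is winning.

Move to 3.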